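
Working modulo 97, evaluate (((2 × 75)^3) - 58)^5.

2 × 75 = 150 ≡ 53 (mod 97)
(53)^3 ≡ 79 (mod 97)
79 - 58 = 21
(21)^5 ≡ 13 (mod 97)

13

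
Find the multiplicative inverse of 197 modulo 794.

794 = 4·197 + 6
197 = 32·6 + 5
6 = 1·5 + 1
5 = 5·1 + 0
gcd(197, 794) = 1, so the inverse exists.
Bézout: 1 = 33·794 − 133·197.
So 197⁻¹ ≡ −133 ≡ 661 (mod 794).

661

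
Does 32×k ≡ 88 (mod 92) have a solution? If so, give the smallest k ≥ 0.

20

gcd(32, 92) = 4, and 4 | 88, so solutions exist.
Divide through by 4: 8×k ≡ 22 mod 23.
8⁻¹ ≡ 3 (mod 23).
k ≡ 3×22 ≡ 20 (mod 23).
The smallest non-negative solution is k = 20.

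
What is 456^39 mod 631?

8

456^1 ≡ 456 (mod 631)
456^2 ≡ 456^2 = 207936 ≡ 337 (mod 631)
456^4 ≡ 337^2 = 113569 ≡ 620 (mod 631)
456^8 ≡ 620^2 = 384400 ≡ 121 (mod 631)
456^16 ≡ 121^2 = 14641 ≡ 128 (mod 631)
456^32 ≡ 128^2 = 16384 ≡ 609 (mod 631)
456^39 = 456^32 × 456^4 × 456^2 × 456^1 ≡ 609 × 620 × 337 × 456 (mod 631).
Accumulate the product:
609 × 620 = 377580 ≡ 242
242 × 337 = 81554 ≡ 155
155 × 456 = 70680 ≡ 8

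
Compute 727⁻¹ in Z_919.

Run the extended Euclidean algorithm:
919 = 1·727 + 192
727 = 3·192 + 151
192 = 1·151 + 41
151 = 3·41 + 28
41 = 1·28 + 13
28 = 2·13 + 2
13 = 6·2 + 1
2 = 2·1 + 0
gcd(727, 919) = 1, so the inverse exists.
Back-substitute for 1:
1 = 1·13 − 6·2
  = −6·28 + 13·13
  = 13·41 − 19·28
  = −19·151 + 70·41
  = 70·192 − 89·151
  = −89·727 + 337·192
  = 337·919 − 426·727
So 727⁻¹ ≡ −426 ≡ 493 (mod 919).

493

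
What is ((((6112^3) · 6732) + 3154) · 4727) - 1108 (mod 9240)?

562

(6112)^3 ≡ 6448 (mod 9240)
6448 · 6732 = 43407936 ≡ 7656 (mod 9240)
7656 + 3154 = 10810 ≡ 1570 (mod 9240)
1570 · 4727 = 7421390 ≡ 1670 (mod 9240)
1670 - 1108 = 562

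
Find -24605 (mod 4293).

1153

-24605 = -6×4293 + 1153, so -24605 ≡ 1153 (mod 4293).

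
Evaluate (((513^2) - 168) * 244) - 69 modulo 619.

445

(513)^2 ≡ 94 (mod 619)
94 - 168 = -74 ≡ 545 (mod 619)
545 * 244 = 132980 ≡ 514 (mod 619)
514 - 69 = 445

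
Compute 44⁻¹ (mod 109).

109 = 2×44 + 21
44 = 2×21 + 2
21 = 10×2 + 1
2 = 2×1 + 0
gcd(44, 109) = 1, so the inverse exists.
Bézout: 1 = 21×109 − 52×44.
So 44⁻¹ ≡ −52 ≡ 57 (mod 109).

57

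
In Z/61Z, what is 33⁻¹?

37

61 = 1·33 + 28
33 = 1·28 + 5
28 = 5·5 + 3
5 = 1·3 + 2
3 = 1·2 + 1
2 = 2·1 + 0
gcd(33, 61) = 1, so the inverse exists.
Bézout: 1 = 13·61 − 24·33.
So 33⁻¹ ≡ −24 ≡ 37 (mod 61).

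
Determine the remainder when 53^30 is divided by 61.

60

By square-and-multiply:
53^1 ≡ 53 (mod 61)
53^2 ≡ 53^2 = 2809 ≡ 3 (mod 61)
53^4 ≡ 3^2 = 9 (mod 61)
53^8 ≡ 9^2 = 81 ≡ 20 (mod 61)
53^16 ≡ 20^2 = 400 ≡ 34 (mod 61)
53^30 = 53^16 * 53^8 * 53^4 * 53^2 ≡ 34 * 20 * 9 * 3 (mod 61).
Accumulate the product:
34 * 20 = 680 ≡ 9
9 * 9 = 81 ≡ 20
20 * 3 = 60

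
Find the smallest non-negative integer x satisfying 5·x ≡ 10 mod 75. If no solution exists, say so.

gcd(5, 75) = 5, and 5 | 10, so solutions exist.
Divide through by 5: 1·x mod 15 = 2.
1⁻¹ ≡ 1 (mod 15).
x ≡ 1·2 ≡ 2 (mod 15).
The smallest non-negative solution is x = 2.

2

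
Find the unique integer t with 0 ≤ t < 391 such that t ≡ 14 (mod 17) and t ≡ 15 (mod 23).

337

17⁻¹ mod 23: 17×19 ≡ 1 (mod 23), so 17⁻¹ ≡ 19.
t = 14 + 17×((15 − 14)×19 mod 23) = 14 + 17×19 = 337.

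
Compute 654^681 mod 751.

564

681 in binary is 1010101001, i.e. 681 = 512 + 128 + 32 + 8 + 1.
654^1 ≡ 654 (mod 751)
654^2 ≡ 654^2 = 427716 ≡ 397 (mod 751)
654^4 ≡ 397^2 = 157609 ≡ 650 (mod 751)
654^8 ≡ 650^2 = 422500 ≡ 438 (mod 751)
654^16 ≡ 438^2 = 191844 ≡ 339 (mod 751)
654^32 ≡ 339^2 = 114921 ≡ 18 (mod 751)
654^64 ≡ 18^2 = 324 (mod 751)
654^128 ≡ 324^2 = 104976 ≡ 587 (mod 751)
654^256 ≡ 587^2 = 344569 ≡ 611 (mod 751)
654^512 ≡ 611^2 = 373321 ≡ 74 (mod 751)
654^681 = 654^512 * 654^128 * 654^32 * 654^8 * 654^1 ≡ 74 * 587 * 18 * 438 * 654 (mod 751).
Accumulate the product:
74 * 587 = 43438 ≡ 631
631 * 18 = 11358 ≡ 93
93 * 438 = 40734 ≡ 180
180 * 654 = 117720 ≡ 564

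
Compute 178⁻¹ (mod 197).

197 = 1*178 + 19
178 = 9*19 + 7
19 = 2*7 + 5
7 = 1*5 + 2
5 = 2*2 + 1
2 = 2*1 + 0
gcd(178, 197) = 1, so the inverse exists.
Bézout: 1 = 75*197 − 83*178.
So 178⁻¹ ≡ −83 ≡ 114 (mod 197).

114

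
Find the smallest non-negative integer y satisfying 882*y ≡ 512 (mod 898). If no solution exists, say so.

417

gcd(882, 898) = 2, and 2 | 512, so solutions exist.
Divide through by 2: 441*y mod 449 = 256.
441⁻¹ ≡ 56 (mod 449).
y ≡ 56*256 ≡ 417 (mod 449).
The smallest non-negative solution is y = 417.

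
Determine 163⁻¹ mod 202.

202 = 1*163 + 39
163 = 4*39 + 7
39 = 5*7 + 4
7 = 1*4 + 3
4 = 1*3 + 1
3 = 3*1 + 0
gcd(163, 202) = 1, so the inverse exists.
Back-substitute for 1:
1 = 1*4 − 1*3
  = −1*7 + 2*4
  = 2*39 − 11*7
  = −11*163 + 46*39
  = 46*202 − 57*163
So 163⁻¹ ≡ −57 ≡ 145 (mod 202).

145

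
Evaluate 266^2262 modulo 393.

220

Compute successive squares:
2262 in binary is 100011010110, i.e. 2262 = 2048 + 128 + 64 + 16 + 4 + 2.
266^1 ≡ 266 (mod 393)
266^2 ≡ 266^2 = 70756 ≡ 16 (mod 393)
266^4 ≡ 16^2 = 256 (mod 393)
266^8 ≡ 256^2 = 65536 ≡ 298 (mod 393)
266^16 ≡ 298^2 = 88804 ≡ 379 (mod 393)
266^32 ≡ 379^2 = 143641 ≡ 196 (mod 393)
266^64 ≡ 196^2 = 38416 ≡ 295 (mod 393)
266^128 ≡ 295^2 = 87025 ≡ 172 (mod 393)
266^256 ≡ 172^2 = 29584 ≡ 109 (mod 393)
266^512 ≡ 109^2 = 11881 ≡ 91 (mod 393)
266^1024 ≡ 91^2 = 8281 ≡ 28 (mod 393)
266^2048 ≡ 28^2 = 784 ≡ 391 (mod 393)
266^2262 = 266^2048 * 266^128 * 266^64 * 266^16 * 266^4 * 266^2 ≡ 391 * 172 * 295 * 379 * 256 * 16 (mod 393).
Accumulate the product:
391 * 172 = 67252 ≡ 49
49 * 295 = 14455 ≡ 307
307 * 379 = 116353 ≡ 25
25 * 256 = 6400 ≡ 112
112 * 16 = 1792 ≡ 220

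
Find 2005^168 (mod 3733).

1018

Compute successive squares:
168 in binary is 10101000, i.e. 168 = 128 + 32 + 8.
2005^1 ≡ 2005 (mod 3733)
2005^2 ≡ 2005^2 = 4020025 ≡ 3317 (mod 3733)
2005^4 ≡ 3317^2 = 11002489 ≡ 1338 (mod 3733)
2005^8 ≡ 1338^2 = 1790244 ≡ 2137 (mod 3733)
2005^16 ≡ 2137^2 = 4566769 ≡ 1310 (mod 3733)
2005^32 ≡ 1310^2 = 1716100 ≡ 2653 (mod 3733)
2005^64 ≡ 2653^2 = 7038409 ≡ 1704 (mod 3733)
2005^128 ≡ 1704^2 = 2903616 ≡ 3075 (mod 3733)
2005^168 = 2005^128 * 2005^32 * 2005^8 ≡ 3075 * 2653 * 2137 (mod 3733).
Accumulate the product:
3075 * 2653 = 8157975 ≡ 1370
1370 * 2137 = 2927690 ≡ 1018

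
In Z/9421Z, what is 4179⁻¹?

7356

Apply the Euclidean algorithm and back-substitute:
9421 = 2*4179 + 1063
4179 = 3*1063 + 990
1063 = 1*990 + 73
990 = 13*73 + 41
73 = 1*41 + 32
41 = 1*32 + 9
32 = 3*9 + 5
9 = 1*5 + 4
5 = 1*4 + 1
4 = 4*1 + 0
gcd(4179, 9421) = 1, so the inverse exists.
Bézout: 1 = 916*9421 − 2065*4179.
So 4179⁻¹ ≡ −2065 ≡ 7356 (mod 9421).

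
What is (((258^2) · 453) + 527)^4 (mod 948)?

889

(258)^2 ≡ 204 (mod 948)
204 · 453 = 92412 ≡ 456 (mod 948)
456 + 527 = 983 ≡ 35 (mod 948)
(35)^4 ≡ 889 (mod 948)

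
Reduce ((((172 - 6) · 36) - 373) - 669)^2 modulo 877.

172 - 6 = 166
166 · 36 = 5976 ≡ 714 (mod 877)
714 - 373 = 341
341 - 669 = -328 ≡ 549 (mod 877)
(549)^2 ≡ 590 (mod 877)

590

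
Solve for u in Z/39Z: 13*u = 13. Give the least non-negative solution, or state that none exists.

1

gcd(13, 39) = 13, and 13 | 13, so solutions exist.
Divide through by 13: 1*u ≡ 1 (mod 3).
1⁻¹ ≡ 1 (mod 3).
u ≡ 1*1 ≡ 1 (mod 3).
The smallest non-negative solution is u = 1.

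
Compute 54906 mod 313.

54906 = 175·313 + 131, so 54906 ≡ 131 (mod 313).

131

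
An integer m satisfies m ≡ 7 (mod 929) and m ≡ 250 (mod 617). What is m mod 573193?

929⁻¹ mod 617: 929*441 ≡ 1 (mod 617), so 929⁻¹ ≡ 441.
m = 7 + 929*((250 − 7)*441 mod 617) = 7 + 929*422 = 392045.

392045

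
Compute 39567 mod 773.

39567 = 51×773 + 144, so 39567 ≡ 144 (mod 773).

144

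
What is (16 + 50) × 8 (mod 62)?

16 + 50 = 66 ≡ 4 (mod 62)
4 × 8 = 32

32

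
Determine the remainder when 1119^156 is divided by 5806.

3039

Using repeated squaring:
156 in binary is 10011100, i.e. 156 = 128 + 16 + 8 + 4.
1119^1 ≡ 1119 (mod 5806)
1119^2 ≡ 1119^2 = 1252161 ≡ 3871 (mod 5806)
1119^4 ≡ 3871^2 = 14984641 ≡ 5161 (mod 5806)
1119^8 ≡ 5161^2 = 26635921 ≡ 3799 (mod 5806)
1119^16 ≡ 3799^2 = 14432401 ≡ 4491 (mod 5806)
1119^32 ≡ 4491^2 = 20169081 ≡ 4843 (mod 5806)
1119^64 ≡ 4843^2 = 23454649 ≡ 4215 (mod 5806)
1119^128 ≡ 4215^2 = 17766225 ≡ 5671 (mod 5806)
1119^156 = 1119^128 * 1119^16 * 1119^8 * 1119^4 ≡ 5671 * 4491 * 3799 * 5161 (mod 5806).
Accumulate the product:
5671 * 4491 = 25468461 ≡ 3345
3345 * 3799 = 12707655 ≡ 4127
4127 * 5161 = 21299447 ≡ 3039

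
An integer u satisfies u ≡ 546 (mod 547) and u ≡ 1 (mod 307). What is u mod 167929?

107758

547⁻¹ mod 307: 547×252 ≡ 1 (mod 307), so 547⁻¹ ≡ 252.
u = 546 + 547×((1 − 546)×252 mod 307) = 546 + 547×196 = 107758.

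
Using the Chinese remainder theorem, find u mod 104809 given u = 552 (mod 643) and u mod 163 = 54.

1195

643⁻¹ mod 163: 643·18 ≡ 1 (mod 163), so 643⁻¹ ≡ 18.
u = 552 + 643·((54 − 552)·18 mod 163) = 552 + 643·1 = 1195.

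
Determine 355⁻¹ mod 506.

191

506 = 1×355 + 151
355 = 2×151 + 53
151 = 2×53 + 45
53 = 1×45 + 8
45 = 5×8 + 5
8 = 1×5 + 3
5 = 1×3 + 2
3 = 1×2 + 1
2 = 2×1 + 0
gcd(355, 506) = 1, so the inverse exists.
Bézout: 1 = −134×506 + 191×355.
So 355⁻¹ ≡ 191 (mod 506).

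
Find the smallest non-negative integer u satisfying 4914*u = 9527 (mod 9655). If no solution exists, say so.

gcd(4914, 9655) = 1, so a unique solution mod 9655 exists.
4914⁻¹ ≡ 2344 (mod 9655).
u ≡ 2344*9527 ≡ 8928 (mod 9655).

8928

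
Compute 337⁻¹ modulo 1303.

1303 = 3*337 + 292
337 = 1*292 + 45
292 = 6*45 + 22
45 = 2*22 + 1
22 = 22*1 + 0
gcd(337, 1303) = 1, so the inverse exists.
Back-substitute for 1:
1 = 1*45 − 2*22
  = −2*292 + 13*45
  = 13*337 − 15*292
  = −15*1303 + 58*337
So 337⁻¹ ≡ 58 (mod 1303).

58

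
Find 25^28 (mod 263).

61

28 in binary is 11100, i.e. 28 = 16 + 8 + 4.
25^1 ≡ 25 (mod 263)
25^2 ≡ 25^2 = 625 ≡ 99 (mod 263)
25^4 ≡ 99^2 = 9801 ≡ 70 (mod 263)
25^8 ≡ 70^2 = 4900 ≡ 166 (mod 263)
25^16 ≡ 166^2 = 27556 ≡ 204 (mod 263)
25^28 = 25^16 · 25^8 · 25^4 ≡ 204 · 166 · 70 (mod 263).
Accumulate the product:
204 · 166 = 33864 ≡ 200
200 · 70 = 14000 ≡ 61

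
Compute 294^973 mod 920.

624

973 in binary is 1111001101, i.e. 973 = 512 + 256 + 128 + 64 + 8 + 4 + 1.
294^1 ≡ 294 (mod 920)
294^2 ≡ 294^2 = 86436 ≡ 876 (mod 920)
294^4 ≡ 876^2 = 767376 ≡ 96 (mod 920)
294^8 ≡ 96^2 = 9216 ≡ 16 (mod 920)
294^16 ≡ 16^2 = 256 (mod 920)
294^32 ≡ 256^2 = 65536 ≡ 216 (mod 920)
294^64 ≡ 216^2 = 46656 ≡ 656 (mod 920)
294^128 ≡ 656^2 = 430336 ≡ 696 (mod 920)
294^256 ≡ 696^2 = 484416 ≡ 496 (mod 920)
294^512 ≡ 496^2 = 246016 ≡ 376 (mod 920)
294^973 = 294^512 × 294^256 × 294^128 × 294^64 × 294^8 × 294^4 × 294^1 ≡ 376 × 496 × 696 × 656 × 16 × 96 × 294 (mod 920).
Accumulate the product:
376 × 496 = 186496 ≡ 656
656 × 696 = 456576 ≡ 256
256 × 656 = 167936 ≡ 496
496 × 16 = 7936 ≡ 576
576 × 96 = 55296 ≡ 96
96 × 294 = 28224 ≡ 624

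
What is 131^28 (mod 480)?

28 in binary is 11100, i.e. 28 = 16 + 8 + 4.
131^1 ≡ 131 (mod 480)
131^2 ≡ 131^2 = 17161 ≡ 361 (mod 480)
131^4 ≡ 361^2 = 130321 ≡ 241 (mod 480)
131^8 ≡ 241^2 = 58081 ≡ 1 (mod 480)
131^16 ≡ 1^2 = 1 (mod 480)
131^28 = 131^16 × 131^8 × 131^4 ≡ 1 × 1 × 241 (mod 480).
Accumulate the product:
1 × 1 = 1
1 × 241 = 241

241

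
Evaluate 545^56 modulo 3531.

56 in binary is 111000, i.e. 56 = 32 + 16 + 8.
545^1 ≡ 545 (mod 3531)
545^2 ≡ 545^2 = 297025 ≡ 421 (mod 3531)
545^4 ≡ 421^2 = 177241 ≡ 691 (mod 3531)
545^8 ≡ 691^2 = 477481 ≡ 796 (mod 3531)
545^16 ≡ 796^2 = 633616 ≡ 1567 (mod 3531)
545^32 ≡ 1567^2 = 2455489 ≡ 1444 (mod 3531)
545^56 = 545^32 · 545^16 · 545^8 ≡ 1444 · 1567 · 796 (mod 3531).
Accumulate the product:
1444 · 1567 = 2262748 ≡ 2908
2908 · 796 = 2314768 ≡ 1963

1963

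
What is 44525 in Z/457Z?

196

44525 = 97*457 + 196, so 44525 ≡ 196 (mod 457).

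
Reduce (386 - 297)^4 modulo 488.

81

386 - 297 = 89
(89)^4 ≡ 81 (mod 488)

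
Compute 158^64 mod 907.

158^1 ≡ 158 (mod 907)
158^2 ≡ 158^2 = 24964 ≡ 475 (mod 907)
158^4 ≡ 475^2 = 225625 ≡ 689 (mod 907)
158^8 ≡ 689^2 = 474721 ≡ 360 (mod 907)
158^16 ≡ 360^2 = 129600 ≡ 806 (mod 907)
158^32 ≡ 806^2 = 649636 ≡ 224 (mod 907)
158^64 ≡ 224^2 = 50176 ≡ 291 (mod 907)
So 158^64 ≡ 291 (mod 907).

291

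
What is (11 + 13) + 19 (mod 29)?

14

11 + 13 = 24
24 + 19 = 43 ≡ 14 (mod 29)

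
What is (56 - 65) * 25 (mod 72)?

63

56 - 65 = -9 ≡ 63 (mod 72)
63 * 25 = 1575 ≡ 63 (mod 72)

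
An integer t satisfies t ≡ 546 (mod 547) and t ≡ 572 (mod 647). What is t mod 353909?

547⁻¹ mod 647: 547*537 ≡ 1 (mod 647), so 547⁻¹ ≡ 537.
t = 546 + 547*((572 − 546)*537 mod 647) = 546 + 547*375 = 205671.

205671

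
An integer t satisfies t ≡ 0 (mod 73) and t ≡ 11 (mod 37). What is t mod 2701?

1898

73⁻¹ mod 37: 73*36 ≡ 1 (mod 37), so 73⁻¹ ≡ 36.
t = 0 + 73*((11 − 0)*36 mod 37) = 0 + 73*26 = 1898.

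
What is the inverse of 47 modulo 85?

Apply the Euclidean algorithm and back-substitute:
85 = 1*47 + 38
47 = 1*38 + 9
38 = 4*9 + 2
9 = 4*2 + 1
2 = 2*1 + 0
gcd(47, 85) = 1, so the inverse exists.
Back-substitute for 1:
1 = 1*9 − 4*2
  = −4*38 + 17*9
  = 17*47 − 21*38
  = −21*85 + 38*47
So 47⁻¹ ≡ 38 (mod 85).

38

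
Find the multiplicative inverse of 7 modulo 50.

50 = 7·7 + 1
7 = 7·1 + 0
gcd(7, 50) = 1, so the inverse exists.
Back-substitute for 1:
1 = 1·50 − 7·7
So 7⁻¹ ≡ −7 ≡ 43 (mod 50).

43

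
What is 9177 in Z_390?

207

9177 = 23·390 + 207, so 9177 ≡ 207 (mod 390).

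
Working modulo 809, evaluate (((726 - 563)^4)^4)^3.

615

726 - 563 = 163
(163)^4 ≡ 204 (mod 809)
(204)^4 ≡ 436 (mod 809)
(436)^3 ≡ 615 (mod 809)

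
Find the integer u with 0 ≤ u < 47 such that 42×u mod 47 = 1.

47 = 1*42 + 5
42 = 8*5 + 2
5 = 2*2 + 1
2 = 2*1 + 0
gcd(42, 47) = 1, so the inverse exists.
Bézout: 1 = 17*47 − 19*42.
So 42⁻¹ ≡ −19 ≡ 28 (mod 47).

28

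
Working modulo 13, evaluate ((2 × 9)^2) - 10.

2

2 × 9 = 18 ≡ 5 (mod 13)
(5)^2 ≡ 12 (mod 13)
12 - 10 = 2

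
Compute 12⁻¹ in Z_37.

34

By the extended Euclidean algorithm:
37 = 3×12 + 1
12 = 12×1 + 0
gcd(12, 37) = 1, so the inverse exists.
Back-substitute for 1:
1 = 1×37 − 3×12
So 12⁻¹ ≡ −3 ≡ 34 (mod 37).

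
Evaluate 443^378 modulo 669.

544

443^1 ≡ 443 (mod 669)
443^2 ≡ 443^2 = 196249 ≡ 232 (mod 669)
443^4 ≡ 232^2 = 53824 ≡ 304 (mod 669)
443^8 ≡ 304^2 = 92416 ≡ 94 (mod 669)
443^16 ≡ 94^2 = 8836 ≡ 139 (mod 669)
443^32 ≡ 139^2 = 19321 ≡ 589 (mod 669)
443^64 ≡ 589^2 = 346921 ≡ 379 (mod 669)
443^128 ≡ 379^2 = 143641 ≡ 475 (mod 669)
443^256 ≡ 475^2 = 225625 ≡ 172 (mod 669)
443^378 = 443^256 · 443^64 · 443^32 · 443^16 · 443^8 · 443^2 ≡ 172 · 379 · 589 · 139 · 94 · 232 (mod 669).
Accumulate the product:
172 · 379 = 65188 ≡ 295
295 · 589 = 173755 ≡ 484
484 · 139 = 67276 ≡ 376
376 · 94 = 35344 ≡ 556
556 · 232 = 128992 ≡ 544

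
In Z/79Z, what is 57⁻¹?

Run the extended Euclidean algorithm:
79 = 1·57 + 22
57 = 2·22 + 13
22 = 1·13 + 9
13 = 1·9 + 4
9 = 2·4 + 1
4 = 4·1 + 0
gcd(57, 79) = 1, so the inverse exists.
Bézout: 1 = 13·79 − 18·57.
So 57⁻¹ ≡ −18 ≡ 61 (mod 79).

61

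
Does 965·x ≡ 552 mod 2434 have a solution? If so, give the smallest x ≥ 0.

gcd(965, 2434) = 1, so a unique solution mod 2434 exists.
965⁻¹ ≡ 1415 (mod 2434).
x ≡ 1415·552 ≡ 2200 (mod 2434).

2200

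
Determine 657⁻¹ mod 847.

847 = 1·657 + 190
657 = 3·190 + 87
190 = 2·87 + 16
87 = 5·16 + 7
16 = 2·7 + 2
7 = 3·2 + 1
2 = 2·1 + 0
gcd(657, 847) = 1, so the inverse exists.
Bézout: 1 = −287·847 + 370·657.
So 657⁻¹ ≡ 370 (mod 847).

370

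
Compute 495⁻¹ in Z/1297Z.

1297 = 2*495 + 307
495 = 1*307 + 188
307 = 1*188 + 119
188 = 1*119 + 69
119 = 1*69 + 50
69 = 1*50 + 19
50 = 2*19 + 12
19 = 1*12 + 7
12 = 1*7 + 5
7 = 1*5 + 2
5 = 2*2 + 1
2 = 2*1 + 0
gcd(495, 1297) = 1, so the inverse exists.
Back-substitute for 1:
1 = 1*5 − 2*2
  = −2*7 + 3*5
  = 3*12 − 5*7
  = −5*19 + 8*12
  = 8*50 − 21*19
  = −21*69 + 29*50
  = 29*119 − 50*69
  = −50*188 + 79*119
  = 79*307 − 129*188
  = −129*495 + 208*307
  = 208*1297 − 545*495
So 495⁻¹ ≡ −545 ≡ 752 (mod 1297).

752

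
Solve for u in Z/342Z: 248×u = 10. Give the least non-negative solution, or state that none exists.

gcd(248, 342) = 2, and 2 | 10, so solutions exist.
Divide through by 2: 124×u ≡ 5 (mod 171).
124⁻¹ ≡ 40 (mod 171).
u ≡ 40×5 ≡ 29 (mod 171).
The smallest non-negative solution is u = 29.

29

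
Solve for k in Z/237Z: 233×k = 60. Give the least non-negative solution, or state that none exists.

gcd(233, 237) = 1, so a unique solution mod 237 exists.
233⁻¹ ≡ 59 (mod 237).
k ≡ 59×60 ≡ 222 (mod 237).

222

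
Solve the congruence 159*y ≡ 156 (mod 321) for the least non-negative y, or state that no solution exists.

gcd(159, 321) = 3, and 3 | 156, so solutions exist.
Divide through by 3: 53*y = 52 (mod 107).
53⁻¹ ≡ 105 (mod 107).
y ≡ 105*52 ≡ 3 (mod 107).
The smallest non-negative solution is y = 3.

3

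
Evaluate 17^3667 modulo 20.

13

3667 in binary is 111001010011, i.e. 3667 = 2048 + 1024 + 512 + 64 + 16 + 2 + 1.
17^1 ≡ 17 (mod 20)
17^2 ≡ 17^2 = 289 ≡ 9 (mod 20)
17^4 ≡ 9^2 = 81 ≡ 1 (mod 20)
17^8 ≡ 1^2 = 1 (mod 20)
17^16 ≡ 1^2 = 1 (mod 20)
17^32 ≡ 1^2 = 1 (mod 20)
17^64 ≡ 1^2 = 1 (mod 20)
17^128 ≡ 1^2 = 1 (mod 20)
17^256 ≡ 1^2 = 1 (mod 20)
17^512 ≡ 1^2 = 1 (mod 20)
17^1024 ≡ 1^2 = 1 (mod 20)
17^2048 ≡ 1^2 = 1 (mod 20)
17^3667 = 17^2048 × 17^1024 × 17^512 × 17^64 × 17^16 × 17^2 × 17^1 ≡ 1 × 1 × 1 × 1 × 1 × 9 × 17 (mod 20).
Accumulate the product:
1 × 1 = 1
1 × 1 = 1
1 × 1 = 1
1 × 1 = 1
1 × 9 = 9
9 × 17 = 153 ≡ 13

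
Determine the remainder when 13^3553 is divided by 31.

Using repeated squaring:
3553 in binary is 110111100001, i.e. 3553 = 2048 + 1024 + 256 + 128 + 64 + 32 + 1.
13^1 ≡ 13 (mod 31)
13^2 ≡ 13^2 = 169 ≡ 14 (mod 31)
13^4 ≡ 14^2 = 196 ≡ 10 (mod 31)
13^8 ≡ 10^2 = 100 ≡ 7 (mod 31)
13^16 ≡ 7^2 = 49 ≡ 18 (mod 31)
13^32 ≡ 18^2 = 324 ≡ 14 (mod 31)
13^64 ≡ 14^2 = 196 ≡ 10 (mod 31)
13^128 ≡ 10^2 = 100 ≡ 7 (mod 31)
13^256 ≡ 7^2 = 49 ≡ 18 (mod 31)
13^512 ≡ 18^2 = 324 ≡ 14 (mod 31)
13^1024 ≡ 14^2 = 196 ≡ 10 (mod 31)
13^2048 ≡ 10^2 = 100 ≡ 7 (mod 31)
13^3553 = 13^2048 × 13^1024 × 13^256 × 13^128 × 13^64 × 13^32 × 13^1 ≡ 7 × 10 × 18 × 7 × 10 × 14 × 13 (mod 31).
Accumulate the product:
7 × 10 = 70 ≡ 8
8 × 18 = 144 ≡ 20
20 × 7 = 140 ≡ 16
16 × 10 = 160 ≡ 5
5 × 14 = 70 ≡ 8
8 × 13 = 104 ≡ 11

11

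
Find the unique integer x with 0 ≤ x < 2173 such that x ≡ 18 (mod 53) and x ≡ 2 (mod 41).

53⁻¹ mod 41: 53×24 ≡ 1 (mod 41), so 53⁻¹ ≡ 24.
x = 18 + 53×((2 − 18)×24 mod 41) = 18 + 53×26 = 1396.

1396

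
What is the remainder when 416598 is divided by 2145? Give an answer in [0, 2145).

468

416598 = 194*2145 + 468, so 416598 ≡ 468 (mod 2145).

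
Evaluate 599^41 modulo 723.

365

Using repeated squaring:
599^1 ≡ 599 (mod 723)
599^2 ≡ 599^2 = 358801 ≡ 193 (mod 723)
599^4 ≡ 193^2 = 37249 ≡ 376 (mod 723)
599^8 ≡ 376^2 = 141376 ≡ 391 (mod 723)
599^16 ≡ 391^2 = 152881 ≡ 328 (mod 723)
599^32 ≡ 328^2 = 107584 ≡ 580 (mod 723)
599^41 = 599^32 * 599^8 * 599^1 ≡ 580 * 391 * 599 (mod 723).
Accumulate the product:
580 * 391 = 226780 ≡ 481
481 * 599 = 288119 ≡ 365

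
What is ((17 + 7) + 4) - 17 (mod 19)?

17 + 7 = 24 ≡ 5 (mod 19)
5 + 4 = 9
9 - 17 = -8 ≡ 11 (mod 19)

11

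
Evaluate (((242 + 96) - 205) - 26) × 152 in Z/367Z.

242 + 96 = 338
338 - 205 = 133
133 - 26 = 107
107 × 152 = 16264 ≡ 116 (mod 367)

116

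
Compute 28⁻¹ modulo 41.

22

By the extended Euclidean algorithm:
41 = 1*28 + 13
28 = 2*13 + 2
13 = 6*2 + 1
2 = 2*1 + 0
gcd(28, 41) = 1, so the inverse exists.
Back-substitute for 1:
1 = 1*13 − 6*2
  = −6*28 + 13*13
  = 13*41 − 19*28
So 28⁻¹ ≡ −19 ≡ 22 (mod 41).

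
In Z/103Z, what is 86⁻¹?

103 = 1·86 + 17
86 = 5·17 + 1
17 = 17·1 + 0
gcd(86, 103) = 1, so the inverse exists.
Bézout: 1 = −5·103 + 6·86.
So 86⁻¹ ≡ 6 (mod 103).

6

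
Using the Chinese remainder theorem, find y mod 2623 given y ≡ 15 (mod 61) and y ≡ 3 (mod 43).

1723

61⁻¹ mod 43: 61*12 ≡ 1 (mod 43), so 61⁻¹ ≡ 12.
y = 15 + 61*((3 − 15)*12 mod 43) = 15 + 61*28 = 1723.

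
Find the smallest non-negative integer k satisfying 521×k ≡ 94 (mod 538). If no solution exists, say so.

gcd(521, 538) = 1, so a unique solution mod 538 exists.
521⁻¹ ≡ 443 (mod 538).
k ≡ 443×94 ≡ 216 (mod 538).

216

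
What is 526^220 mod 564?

By square-and-multiply:
220 in binary is 11011100, i.e. 220 = 128 + 64 + 16 + 8 + 4.
526^1 ≡ 526 (mod 564)
526^2 ≡ 526^2 = 276676 ≡ 316 (mod 564)
526^4 ≡ 316^2 = 99856 ≡ 28 (mod 564)
526^8 ≡ 28^2 = 784 ≡ 220 (mod 564)
526^16 ≡ 220^2 = 48400 ≡ 460 (mod 564)
526^32 ≡ 460^2 = 211600 ≡ 100 (mod 564)
526^64 ≡ 100^2 = 10000 ≡ 412 (mod 564)
526^128 ≡ 412^2 = 169744 ≡ 544 (mod 564)
526^220 = 526^128 × 526^64 × 526^16 × 526^8 × 526^4 ≡ 544 × 412 × 460 × 220 × 28 (mod 564).
Accumulate the product:
544 × 412 = 224128 ≡ 220
220 × 460 = 101200 ≡ 244
244 × 220 = 53680 ≡ 100
100 × 28 = 2800 ≡ 544

544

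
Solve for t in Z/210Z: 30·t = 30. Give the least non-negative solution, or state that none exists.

1

gcd(30, 210) = 30, and 30 | 30, so solutions exist.
Divide through by 30: 1·t mod 7 = 1.
1⁻¹ ≡ 1 (mod 7).
t ≡ 1·1 ≡ 1 (mod 7).
The smallest non-negative solution is t = 1.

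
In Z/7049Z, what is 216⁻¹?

Run the extended Euclidean algorithm:
7049 = 32×216 + 137
216 = 1×137 + 79
137 = 1×79 + 58
79 = 1×58 + 21
58 = 2×21 + 16
21 = 1×16 + 5
16 = 3×5 + 1
5 = 5×1 + 0
gcd(216, 7049) = 1, so the inverse exists.
Back-substitute for 1:
1 = 1×16 − 3×5
  = −3×21 + 4×16
  = 4×58 − 11×21
  = −11×79 + 15×58
  = 15×137 − 26×79
  = −26×216 + 41×137
  = 41×7049 − 1338×216
So 216⁻¹ ≡ −1338 ≡ 5711 (mod 7049).

5711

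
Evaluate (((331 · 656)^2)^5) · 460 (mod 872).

232

331 · 656 = 217136 ≡ 8 (mod 872)
(8)^2 ≡ 64 (mod 872)
(64)^5 ≡ 264 (mod 872)
264 · 460 = 121440 ≡ 232 (mod 872)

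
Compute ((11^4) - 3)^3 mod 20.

(11)^4 ≡ 1 (mod 20)
1 - 3 = -2 ≡ 18 (mod 20)
(18)^3 ≡ 12 (mod 20)

12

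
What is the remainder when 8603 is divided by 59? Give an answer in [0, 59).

48

8603 = 145·59 + 48, so 8603 ≡ 48 (mod 59).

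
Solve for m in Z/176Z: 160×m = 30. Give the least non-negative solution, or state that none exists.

gcd(160, 176) = 16, and 16 does not divide 30.
So the congruence has no solution.

no solution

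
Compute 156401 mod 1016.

953

156401 = 153*1016 + 953, so 156401 ≡ 953 (mod 1016).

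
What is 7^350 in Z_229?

45

Using repeated squaring:
350 in binary is 101011110, i.e. 350 = 256 + 64 + 16 + 8 + 4 + 2.
7^1 ≡ 7 (mod 229)
7^2 ≡ 7^2 = 49 (mod 229)
7^4 ≡ 49^2 = 2401 ≡ 111 (mod 229)
7^8 ≡ 111^2 = 12321 ≡ 184 (mod 229)
7^16 ≡ 184^2 = 33856 ≡ 193 (mod 229)
7^32 ≡ 193^2 = 37249 ≡ 151 (mod 229)
7^64 ≡ 151^2 = 22801 ≡ 130 (mod 229)
7^128 ≡ 130^2 = 16900 ≡ 183 (mod 229)
7^256 ≡ 183^2 = 33489 ≡ 55 (mod 229)
7^350 = 7^256 * 7^64 * 7^16 * 7^8 * 7^4 * 7^2 ≡ 55 * 130 * 193 * 184 * 111 * 49 (mod 229).
Accumulate the product:
55 * 130 = 7150 ≡ 51
51 * 193 = 9843 ≡ 225
225 * 184 = 41400 ≡ 180
180 * 111 = 19980 ≡ 57
57 * 49 = 2793 ≡ 45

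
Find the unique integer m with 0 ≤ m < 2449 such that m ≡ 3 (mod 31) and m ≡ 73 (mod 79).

31⁻¹ mod 79: 31·51 ≡ 1 (mod 79), so 31⁻¹ ≡ 51.
m = 3 + 31·((73 − 3)·51 mod 79) = 3 + 31·15 = 468.
Check: 468 mod 31 = 3, 468 mod 79 = 73. ✓

468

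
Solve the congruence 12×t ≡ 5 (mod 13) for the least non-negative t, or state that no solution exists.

gcd(12, 13) = 1, so a unique solution mod 13 exists.
12⁻¹ ≡ 12 (mod 13).
t ≡ 12×5 ≡ 8 (mod 13).

8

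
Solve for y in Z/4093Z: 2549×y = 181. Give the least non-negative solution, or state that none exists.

gcd(2549, 4093) = 1, so a unique solution mod 4093 exists.
2549⁻¹ ≡ 3364 (mod 4093).
y ≡ 3364×181 ≡ 3120 (mod 4093).

3120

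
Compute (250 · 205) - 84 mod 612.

250 · 205 = 51250 ≡ 454 (mod 612)
454 - 84 = 370

370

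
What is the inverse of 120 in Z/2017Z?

Apply the Euclidean algorithm and back-substitute:
2017 = 16·120 + 97
120 = 1·97 + 23
97 = 4·23 + 5
23 = 4·5 + 3
5 = 1·3 + 2
3 = 1·2 + 1
2 = 2·1 + 0
gcd(120, 2017) = 1, so the inverse exists.
Bézout: 1 = −47·2017 + 790·120.
So 120⁻¹ ≡ 790 (mod 2017).

790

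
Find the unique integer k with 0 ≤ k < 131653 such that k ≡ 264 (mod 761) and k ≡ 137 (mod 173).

88540

761⁻¹ mod 173: 761·168 ≡ 1 (mod 173), so 761⁻¹ ≡ 168.
k = 264 + 761·((137 − 264)·168 mod 173) = 264 + 761·116 = 88540.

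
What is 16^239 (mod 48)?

Using repeated squaring:
16^1 ≡ 16 (mod 48)
16^2 ≡ 16^2 = 256 ≡ 16 (mod 48)
16^4 ≡ 16^2 = 256 ≡ 16 (mod 48)
16^8 ≡ 16^2 = 256 ≡ 16 (mod 48)
16^16 ≡ 16^2 = 256 ≡ 16 (mod 48)
16^32 ≡ 16^2 = 256 ≡ 16 (mod 48)
16^64 ≡ 16^2 = 256 ≡ 16 (mod 48)
16^128 ≡ 16^2 = 256 ≡ 16 (mod 48)
16^239 = 16^128 · 16^64 · 16^32 · 16^8 · 16^4 · 16^2 · 16^1 ≡ 16 · 16 · 16 · 16 · 16 · 16 · 16 (mod 48).
Accumulate the product:
16 · 16 = 256 ≡ 16
16 · 16 = 256 ≡ 16
16 · 16 = 256 ≡ 16
16 · 16 = 256 ≡ 16
16 · 16 = 256 ≡ 16
16 · 16 = 256 ≡ 16

16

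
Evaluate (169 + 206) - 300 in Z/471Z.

169 + 206 = 375
375 - 300 = 75

75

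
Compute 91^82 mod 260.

221

By square-and-multiply:
91^1 ≡ 91 (mod 260)
91^2 ≡ 91^2 = 8281 ≡ 221 (mod 260)
91^4 ≡ 221^2 = 48841 ≡ 221 (mod 260)
91^8 ≡ 221^2 = 48841 ≡ 221 (mod 260)
91^16 ≡ 221^2 = 48841 ≡ 221 (mod 260)
91^32 ≡ 221^2 = 48841 ≡ 221 (mod 260)
91^64 ≡ 221^2 = 48841 ≡ 221 (mod 260)
91^82 = 91^64 * 91^16 * 91^2 ≡ 221 * 221 * 221 (mod 260).
Accumulate the product:
221 * 221 = 48841 ≡ 221
221 * 221 = 48841 ≡ 221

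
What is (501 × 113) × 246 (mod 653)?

501 × 113 = 56613 ≡ 455 (mod 653)
455 × 246 = 111930 ≡ 267 (mod 653)

267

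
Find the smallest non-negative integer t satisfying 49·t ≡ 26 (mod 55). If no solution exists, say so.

gcd(49, 55) = 1, so a unique solution mod 55 exists.
49⁻¹ ≡ 9 (mod 55).
t ≡ 9·26 ≡ 14 (mod 55).

14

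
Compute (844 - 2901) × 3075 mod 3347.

555

844 - 2901 = -2057 ≡ 1290 (mod 3347)
1290 × 3075 = 3966750 ≡ 555 (mod 3347)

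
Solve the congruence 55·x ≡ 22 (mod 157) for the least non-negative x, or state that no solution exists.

126

gcd(55, 157) = 1, so a unique solution mod 157 exists.
55⁻¹ ≡ 20 (mod 157).
x ≡ 20·22 ≡ 126 (mod 157).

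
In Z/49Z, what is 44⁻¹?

39

By the extended Euclidean algorithm:
49 = 1×44 + 5
44 = 8×5 + 4
5 = 1×4 + 1
4 = 4×1 + 0
gcd(44, 49) = 1, so the inverse exists.
Back-substitute for 1:
1 = 1×5 − 1×4
  = −1×44 + 9×5
  = 9×49 − 10×44
So 44⁻¹ ≡ −10 ≡ 39 (mod 49).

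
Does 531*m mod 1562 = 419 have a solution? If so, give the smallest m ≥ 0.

gcd(531, 1562) = 1, so a unique solution mod 1562 exists.
531⁻¹ ≡ 1159 (mod 1562).
m ≡ 1159*419 ≡ 1401 (mod 1562).

1401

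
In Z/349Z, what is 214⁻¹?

349 = 1×214 + 135
214 = 1×135 + 79
135 = 1×79 + 56
79 = 1×56 + 23
56 = 2×23 + 10
23 = 2×10 + 3
10 = 3×3 + 1
3 = 3×1 + 0
gcd(214, 349) = 1, so the inverse exists.
Bézout: 1 = 65×349 − 106×214.
So 214⁻¹ ≡ −106 ≡ 243 (mod 349).

243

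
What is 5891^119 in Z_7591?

7422

By square-and-multiply:
119 in binary is 1110111, i.e. 119 = 64 + 32 + 16 + 4 + 2 + 1.
5891^1 ≡ 5891 (mod 7591)
5891^2 ≡ 5891^2 = 34703881 ≡ 5420 (mod 7591)
5891^4 ≡ 5420^2 = 29376400 ≡ 6821 (mod 7591)
5891^8 ≡ 6821^2 = 46526041 ≡ 802 (mod 7591)
5891^16 ≡ 802^2 = 643204 ≡ 5560 (mod 7591)
5891^32 ≡ 5560^2 = 30913600 ≡ 3048 (mod 7591)
5891^64 ≡ 3048^2 = 9290304 ≡ 6511 (mod 7591)
5891^119 = 5891^64 × 5891^32 × 5891^16 × 5891^4 × 5891^2 × 5891^1 ≡ 6511 × 3048 × 5560 × 6821 × 5420 × 5891 (mod 7591).
Accumulate the product:
6511 × 3048 = 19845528 ≡ 2654
2654 × 5560 = 14756240 ≡ 6927
6927 × 6821 = 47249067 ≡ 2683
2683 × 5420 = 14541860 ≡ 5095
5095 × 5891 = 30014645 ≡ 7422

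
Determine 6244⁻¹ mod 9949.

3797

By the extended Euclidean algorithm:
9949 = 1*6244 + 3705
6244 = 1*3705 + 2539
3705 = 1*2539 + 1166
2539 = 2*1166 + 207
1166 = 5*207 + 131
207 = 1*131 + 76
131 = 1*76 + 55
76 = 1*55 + 21
55 = 2*21 + 13
21 = 1*13 + 8
13 = 1*8 + 5
8 = 1*5 + 3
5 = 1*3 + 2
3 = 1*2 + 1
2 = 2*1 + 0
gcd(6244, 9949) = 1, so the inverse exists.
Back-substitute for 1:
1 = 1*3 − 1*2
  = −1*5 + 2*3
  = 2*8 − 3*5
  = −3*13 + 5*8
  = 5*21 − 8*13
  = −8*55 + 21*21
  = 21*76 − 29*55
  = −29*131 + 50*76
  = 50*207 − 79*131
  = −79*1166 + 445*207
  = 445*2539 − 969*1166
  = −969*3705 + 1414*2539
  = 1414*6244 − 2383*3705
  = −2383*9949 + 3797*6244
So 6244⁻¹ ≡ 3797 (mod 9949).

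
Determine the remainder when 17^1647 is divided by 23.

5

1647 in binary is 11001101111, i.e. 1647 = 1024 + 512 + 64 + 32 + 8 + 4 + 2 + 1.
17^1 ≡ 17 (mod 23)
17^2 ≡ 17^2 = 289 ≡ 13 (mod 23)
17^4 ≡ 13^2 = 169 ≡ 8 (mod 23)
17^8 ≡ 8^2 = 64 ≡ 18 (mod 23)
17^16 ≡ 18^2 = 324 ≡ 2 (mod 23)
17^32 ≡ 2^2 = 4 (mod 23)
17^64 ≡ 4^2 = 16 (mod 23)
17^128 ≡ 16^2 = 256 ≡ 3 (mod 23)
17^256 ≡ 3^2 = 9 (mod 23)
17^512 ≡ 9^2 = 81 ≡ 12 (mod 23)
17^1024 ≡ 12^2 = 144 ≡ 6 (mod 23)
17^1647 = 17^1024 * 17^512 * 17^64 * 17^32 * 17^8 * 17^4 * 17^2 * 17^1 ≡ 6 * 12 * 16 * 4 * 18 * 8 * 13 * 17 (mod 23).
Accumulate the product:
6 * 12 = 72 ≡ 3
3 * 16 = 48 ≡ 2
2 * 4 = 8
8 * 18 = 144 ≡ 6
6 * 8 = 48 ≡ 2
2 * 13 = 26 ≡ 3
3 * 17 = 51 ≡ 5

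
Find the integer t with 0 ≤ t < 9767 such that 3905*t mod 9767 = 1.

Run the extended Euclidean algorithm:
9767 = 2·3905 + 1957
3905 = 1·1957 + 1948
1957 = 1·1948 + 9
1948 = 216·9 + 4
9 = 2·4 + 1
4 = 4·1 + 0
gcd(3905, 9767) = 1, so the inverse exists.
Bézout: 1 = 868·9767 − 2171·3905.
So 3905⁻¹ ≡ −2171 ≡ 7596 (mod 9767).

7596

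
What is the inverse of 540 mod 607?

154

607 = 1×540 + 67
540 = 8×67 + 4
67 = 16×4 + 3
4 = 1×3 + 1
3 = 3×1 + 0
gcd(540, 607) = 1, so the inverse exists.
Bézout: 1 = −137×607 + 154×540.
So 540⁻¹ ≡ 154 (mod 607).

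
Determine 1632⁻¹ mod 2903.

386

Apply the Euclidean algorithm and back-substitute:
2903 = 1·1632 + 1271
1632 = 1·1271 + 361
1271 = 3·361 + 188
361 = 1·188 + 173
188 = 1·173 + 15
173 = 11·15 + 8
15 = 1·8 + 7
8 = 1·7 + 1
7 = 7·1 + 0
gcd(1632, 2903) = 1, so the inverse exists.
Bézout: 1 = −217·2903 + 386·1632.
So 1632⁻¹ ≡ 386 (mod 2903).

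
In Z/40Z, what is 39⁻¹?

39

40 = 1×39 + 1
39 = 39×1 + 0
gcd(39, 40) = 1, so the inverse exists.
Back-substitute for 1:
1 = 1×40 − 1×39
So 39⁻¹ ≡ −1 ≡ 39 (mod 40).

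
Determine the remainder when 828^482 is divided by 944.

828^1 ≡ 828 (mod 944)
828^2 ≡ 828^2 = 685584 ≡ 240 (mod 944)
828^4 ≡ 240^2 = 57600 ≡ 16 (mod 944)
828^8 ≡ 16^2 = 256 (mod 944)
828^16 ≡ 256^2 = 65536 ≡ 400 (mod 944)
828^32 ≡ 400^2 = 160000 ≡ 464 (mod 944)
828^64 ≡ 464^2 = 215296 ≡ 64 (mod 944)
828^128 ≡ 64^2 = 4096 ≡ 320 (mod 944)
828^256 ≡ 320^2 = 102400 ≡ 448 (mod 944)
828^482 = 828^256 · 828^128 · 828^64 · 828^32 · 828^2 ≡ 448 · 320 · 64 · 464 · 240 (mod 944).
Accumulate the product:
448 · 320 = 143360 ≡ 816
816 · 64 = 52224 ≡ 304
304 · 464 = 141056 ≡ 400
400 · 240 = 96000 ≡ 656

656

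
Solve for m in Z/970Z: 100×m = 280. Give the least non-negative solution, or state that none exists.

gcd(100, 970) = 10, and 10 | 280, so solutions exist.
Divide through by 10: 10×m mod 97 = 28.
10⁻¹ ≡ 68 (mod 97).
m ≡ 68×28 ≡ 61 (mod 97).
The smallest non-negative solution is m = 61.

61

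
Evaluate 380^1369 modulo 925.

750

Compute successive squares:
1369 in binary is 10101011001, i.e. 1369 = 1024 + 256 + 64 + 16 + 8 + 1.
380^1 ≡ 380 (mod 925)
380^2 ≡ 380^2 = 144400 ≡ 100 (mod 925)
380^4 ≡ 100^2 = 10000 ≡ 750 (mod 925)
380^8 ≡ 750^2 = 562500 ≡ 100 (mod 925)
380^16 ≡ 100^2 = 10000 ≡ 750 (mod 925)
380^32 ≡ 750^2 = 562500 ≡ 100 (mod 925)
380^64 ≡ 100^2 = 10000 ≡ 750 (mod 925)
380^128 ≡ 750^2 = 562500 ≡ 100 (mod 925)
380^256 ≡ 100^2 = 10000 ≡ 750 (mod 925)
380^512 ≡ 750^2 = 562500 ≡ 100 (mod 925)
380^1024 ≡ 100^2 = 10000 ≡ 750 (mod 925)
380^1369 = 380^1024 * 380^256 * 380^64 * 380^16 * 380^8 * 380^1 ≡ 750 * 750 * 750 * 750 * 100 * 380 (mod 925).
Accumulate the product:
750 * 750 = 562500 ≡ 100
100 * 750 = 75000 ≡ 75
75 * 750 = 56250 ≡ 750
750 * 100 = 75000 ≡ 75
75 * 380 = 28500 ≡ 750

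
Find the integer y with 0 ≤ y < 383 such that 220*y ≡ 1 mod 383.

Apply the Euclidean algorithm and back-substitute:
383 = 1*220 + 163
220 = 1*163 + 57
163 = 2*57 + 49
57 = 1*49 + 8
49 = 6*8 + 1
8 = 8*1 + 0
gcd(220, 383) = 1, so the inverse exists.
Bézout: 1 = 27*383 − 47*220.
So 220⁻¹ ≡ −47 ≡ 336 (mod 383).

336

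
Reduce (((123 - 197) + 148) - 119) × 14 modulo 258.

123 - 197 = -74 ≡ 184 (mod 258)
184 + 148 = 332 ≡ 74 (mod 258)
74 - 119 = -45 ≡ 213 (mod 258)
213 × 14 = 2982 ≡ 144 (mod 258)

144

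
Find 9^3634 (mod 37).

16

Compute successive squares:
3634 in binary is 111000110010, i.e. 3634 = 2048 + 1024 + 512 + 32 + 16 + 2.
9^1 ≡ 9 (mod 37)
9^2 ≡ 9^2 = 81 ≡ 7 (mod 37)
9^4 ≡ 7^2 = 49 ≡ 12 (mod 37)
9^8 ≡ 12^2 = 144 ≡ 33 (mod 37)
9^16 ≡ 33^2 = 1089 ≡ 16 (mod 37)
9^32 ≡ 16^2 = 256 ≡ 34 (mod 37)
9^64 ≡ 34^2 = 1156 ≡ 9 (mod 37)
9^128 ≡ 9^2 = 81 ≡ 7 (mod 37)
9^256 ≡ 7^2 = 49 ≡ 12 (mod 37)
9^512 ≡ 12^2 = 144 ≡ 33 (mod 37)
9^1024 ≡ 33^2 = 1089 ≡ 16 (mod 37)
9^2048 ≡ 16^2 = 256 ≡ 34 (mod 37)
9^3634 = 9^2048 × 9^1024 × 9^512 × 9^32 × 9^16 × 9^2 ≡ 34 × 16 × 33 × 34 × 16 × 7 (mod 37).
Accumulate the product:
34 × 16 = 544 ≡ 26
26 × 33 = 858 ≡ 7
7 × 34 = 238 ≡ 16
16 × 16 = 256 ≡ 34
34 × 7 = 238 ≡ 16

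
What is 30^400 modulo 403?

373

Compute successive squares:
400 in binary is 110010000, i.e. 400 = 256 + 128 + 16.
30^1 ≡ 30 (mod 403)
30^2 ≡ 30^2 = 900 ≡ 94 (mod 403)
30^4 ≡ 94^2 = 8836 ≡ 373 (mod 403)
30^8 ≡ 373^2 = 139129 ≡ 94 (mod 403)
30^16 ≡ 94^2 = 8836 ≡ 373 (mod 403)
30^32 ≡ 373^2 = 139129 ≡ 94 (mod 403)
30^64 ≡ 94^2 = 8836 ≡ 373 (mod 403)
30^128 ≡ 373^2 = 139129 ≡ 94 (mod 403)
30^256 ≡ 94^2 = 8836 ≡ 373 (mod 403)
30^400 = 30^256 × 30^128 × 30^16 ≡ 373 × 94 × 373 (mod 403).
Accumulate the product:
373 × 94 = 35062 ≡ 1
1 × 373 = 373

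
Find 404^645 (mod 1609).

Compute successive squares:
645 in binary is 1010000101, i.e. 645 = 512 + 128 + 4 + 1.
404^1 ≡ 404 (mod 1609)
404^2 ≡ 404^2 = 163216 ≡ 707 (mod 1609)
404^4 ≡ 707^2 = 499849 ≡ 1059 (mod 1609)
404^8 ≡ 1059^2 = 1121481 ≡ 8 (mod 1609)
404^16 ≡ 8^2 = 64 (mod 1609)
404^32 ≡ 64^2 = 4096 ≡ 878 (mod 1609)
404^64 ≡ 878^2 = 770884 ≡ 173 (mod 1609)
404^128 ≡ 173^2 = 29929 ≡ 967 (mod 1609)
404^256 ≡ 967^2 = 935089 ≡ 260 (mod 1609)
404^512 ≡ 260^2 = 67600 ≡ 22 (mod 1609)
404^645 = 404^512 · 404^128 · 404^4 · 404^1 ≡ 22 · 967 · 1059 · 404 (mod 1609).
Accumulate the product:
22 · 967 = 21274 ≡ 357
357 · 1059 = 378063 ≡ 1557
1557 · 404 = 629028 ≡ 1518

1518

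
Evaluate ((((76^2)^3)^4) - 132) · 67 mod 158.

(76)^2 ≡ 88 (mod 158)
(88)^3 ≡ 18 (mod 158)
(18)^4 ≡ 64 (mod 158)
64 - 132 = -68 ≡ 90 (mod 158)
90 · 67 = 6030 ≡ 26 (mod 158)

26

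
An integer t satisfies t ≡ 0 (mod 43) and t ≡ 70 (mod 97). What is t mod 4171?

43⁻¹ mod 97: 43×88 ≡ 1 (mod 97), so 43⁻¹ ≡ 88.
t = 0 + 43×((70 − 0)×88 mod 97) = 0 + 43×49 = 2107.

2107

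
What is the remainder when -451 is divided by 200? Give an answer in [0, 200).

149

-451 = -3*200 + 149, so -451 ≡ 149 (mod 200).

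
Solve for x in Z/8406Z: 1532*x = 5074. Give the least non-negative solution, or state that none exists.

3707

gcd(1532, 8406) = 2, and 2 | 5074, so solutions exist.
Divide through by 2: 766*x = 2537 (mod 4203).
766⁻¹ ≡ 631 (mod 4203).
x ≡ 631*2537 ≡ 3707 (mod 4203).
The smallest non-negative solution is x = 3707.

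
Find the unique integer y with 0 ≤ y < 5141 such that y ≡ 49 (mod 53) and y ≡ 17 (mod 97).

1957

53⁻¹ mod 97: 53*11 ≡ 1 (mod 97), so 53⁻¹ ≡ 11.
y = 49 + 53*((17 − 49)*11 mod 97) = 49 + 53*36 = 1957.
Check: 1957 mod 53 = 49, 1957 mod 97 = 17. ✓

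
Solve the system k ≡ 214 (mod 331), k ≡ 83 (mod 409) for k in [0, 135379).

117057

331⁻¹ mod 409: 331*194 ≡ 1 (mod 409), so 331⁻¹ ≡ 194.
k = 214 + 331*((83 − 214)*194 mod 409) = 214 + 331*353 = 117057.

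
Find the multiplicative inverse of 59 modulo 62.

Apply the Euclidean algorithm and back-substitute:
62 = 1×59 + 3
59 = 19×3 + 2
3 = 1×2 + 1
2 = 2×1 + 0
gcd(59, 62) = 1, so the inverse exists.
Back-substitute for 1:
1 = 1×3 − 1×2
  = −1×59 + 20×3
  = 20×62 − 21×59
So 59⁻¹ ≡ −21 ≡ 41 (mod 62).

41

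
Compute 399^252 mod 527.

By square-and-multiply:
399^1 ≡ 399 (mod 527)
399^2 ≡ 399^2 = 159201 ≡ 47 (mod 527)
399^4 ≡ 47^2 = 2209 ≡ 101 (mod 527)
399^8 ≡ 101^2 = 10201 ≡ 188 (mod 527)
399^16 ≡ 188^2 = 35344 ≡ 35 (mod 527)
399^32 ≡ 35^2 = 1225 ≡ 171 (mod 527)
399^64 ≡ 171^2 = 29241 ≡ 256 (mod 527)
399^128 ≡ 256^2 = 65536 ≡ 188 (mod 527)
399^252 = 399^128 * 399^64 * 399^32 * 399^16 * 399^8 * 399^4 ≡ 188 * 256 * 171 * 35 * 188 * 101 (mod 527).
Accumulate the product:
188 * 256 = 48128 ≡ 171
171 * 171 = 29241 ≡ 256
256 * 35 = 8960 ≡ 1
1 * 188 = 188
188 * 101 = 18988 ≡ 16

16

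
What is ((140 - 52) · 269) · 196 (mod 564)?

248

140 - 52 = 88
88 · 269 = 23672 ≡ 548 (mod 564)
548 · 196 = 107408 ≡ 248 (mod 564)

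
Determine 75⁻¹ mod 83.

83 = 1×75 + 8
75 = 9×8 + 3
8 = 2×3 + 2
3 = 1×2 + 1
2 = 2×1 + 0
gcd(75, 83) = 1, so the inverse exists.
Bézout: 1 = −28×83 + 31×75.
So 75⁻¹ ≡ 31 (mod 83).

31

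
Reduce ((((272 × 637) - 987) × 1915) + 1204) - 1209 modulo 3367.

1689

272 × 637 = 173264 ≡ 1547 (mod 3367)
1547 - 987 = 560
560 × 1915 = 1072400 ≡ 1694 (mod 3367)
1694 + 1204 = 2898
2898 - 1209 = 1689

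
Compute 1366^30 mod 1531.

Compute successive squares:
1366^1 ≡ 1366 (mod 1531)
1366^2 ≡ 1366^2 = 1865956 ≡ 1198 (mod 1531)
1366^4 ≡ 1198^2 = 1435204 ≡ 657 (mod 1531)
1366^8 ≡ 657^2 = 431649 ≡ 1438 (mod 1531)
1366^16 ≡ 1438^2 = 2067844 ≡ 994 (mod 1531)
1366^30 = 1366^16 · 1366^8 · 1366^4 · 1366^2 ≡ 994 · 1438 · 657 · 1198 (mod 1531).
Accumulate the product:
994 · 1438 = 1429372 ≡ 949
949 · 657 = 623493 ≡ 376
376 · 1198 = 450448 ≡ 334

334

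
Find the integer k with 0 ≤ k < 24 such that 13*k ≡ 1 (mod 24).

Apply the Euclidean algorithm and back-substitute:
24 = 1×13 + 11
13 = 1×11 + 2
11 = 5×2 + 1
2 = 2×1 + 0
gcd(13, 24) = 1, so the inverse exists.
Back-substitute for 1:
1 = 1×11 − 5×2
  = −5×13 + 6×11
  = 6×24 − 11×13
So 13⁻¹ ≡ −11 ≡ 13 (mod 24).

13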